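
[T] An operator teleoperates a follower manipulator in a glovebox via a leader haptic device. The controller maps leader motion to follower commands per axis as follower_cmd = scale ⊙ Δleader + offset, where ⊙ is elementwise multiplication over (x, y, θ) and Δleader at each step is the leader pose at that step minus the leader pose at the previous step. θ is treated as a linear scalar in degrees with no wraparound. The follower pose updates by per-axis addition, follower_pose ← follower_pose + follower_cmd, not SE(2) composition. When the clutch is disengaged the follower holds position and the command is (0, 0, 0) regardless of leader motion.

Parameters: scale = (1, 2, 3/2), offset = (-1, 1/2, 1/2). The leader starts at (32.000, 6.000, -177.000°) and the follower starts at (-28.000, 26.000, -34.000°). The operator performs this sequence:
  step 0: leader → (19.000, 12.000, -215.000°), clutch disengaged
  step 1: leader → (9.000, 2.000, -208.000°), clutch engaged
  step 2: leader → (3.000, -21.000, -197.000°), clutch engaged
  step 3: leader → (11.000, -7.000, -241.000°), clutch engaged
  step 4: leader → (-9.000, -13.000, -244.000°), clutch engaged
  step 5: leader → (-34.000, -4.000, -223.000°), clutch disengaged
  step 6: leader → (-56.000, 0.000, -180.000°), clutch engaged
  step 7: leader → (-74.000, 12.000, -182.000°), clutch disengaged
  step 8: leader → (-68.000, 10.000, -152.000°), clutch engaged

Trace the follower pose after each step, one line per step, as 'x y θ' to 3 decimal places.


-28.000 26.000 -34.000
-39.000 6.500 -23.000
-46.000 -39.000 -6.000
-39.000 -10.500 -71.500
-60.000 -22.000 -75.500
-60.000 -22.000 -75.500
-83.000 -13.500 -10.500
-83.000 -13.500 -10.500
-78.000 -17.000 35.000

step 0: Δleader=(-13.000, 6.000, -38.000°), disengaged; cmd=(0,0,0) → follower holds at (-28.000, 26.000, -34.000°)
step 1: Δleader=(-10.000, -10.000, 7.000°), engaged; cmd=(-11.000, -19.500, 11.000°) → follower=(-39.000, 6.500, -23.000°)
step 2: Δleader=(-6.000, -23.000, 11.000°), engaged; cmd=(-7.000, -45.500, 17.000°) → follower=(-46.000, -39.000, -6.000°)
step 3: Δleader=(8.000, 14.000, -44.000°), engaged; cmd=(7.000, 28.500, -65.500°) → follower=(-39.000, -10.500, -71.500°)
step 4: Δleader=(-20.000, -6.000, -3.000°), engaged; cmd=(-21.000, -11.500, -4.000°) → follower=(-60.000, -22.000, -75.500°)
step 5: Δleader=(-25.000, 9.000, 21.000°), disengaged; cmd=(0,0,0) → follower holds at (-60.000, -22.000, -75.500°)
step 6: Δleader=(-22.000, 4.000, 43.000°), engaged; cmd=(-23.000, 8.500, 65.000°) → follower=(-83.000, -13.500, -10.500°)
step 7: Δleader=(-18.000, 12.000, -2.000°), disengaged; cmd=(0,0,0) → follower holds at (-83.000, -13.500, -10.500°)
step 8: Δleader=(6.000, -2.000, 30.000°), engaged; cmd=(5.000, -3.500, 45.500°) → follower=(-78.000, -17.000, 35.000°)


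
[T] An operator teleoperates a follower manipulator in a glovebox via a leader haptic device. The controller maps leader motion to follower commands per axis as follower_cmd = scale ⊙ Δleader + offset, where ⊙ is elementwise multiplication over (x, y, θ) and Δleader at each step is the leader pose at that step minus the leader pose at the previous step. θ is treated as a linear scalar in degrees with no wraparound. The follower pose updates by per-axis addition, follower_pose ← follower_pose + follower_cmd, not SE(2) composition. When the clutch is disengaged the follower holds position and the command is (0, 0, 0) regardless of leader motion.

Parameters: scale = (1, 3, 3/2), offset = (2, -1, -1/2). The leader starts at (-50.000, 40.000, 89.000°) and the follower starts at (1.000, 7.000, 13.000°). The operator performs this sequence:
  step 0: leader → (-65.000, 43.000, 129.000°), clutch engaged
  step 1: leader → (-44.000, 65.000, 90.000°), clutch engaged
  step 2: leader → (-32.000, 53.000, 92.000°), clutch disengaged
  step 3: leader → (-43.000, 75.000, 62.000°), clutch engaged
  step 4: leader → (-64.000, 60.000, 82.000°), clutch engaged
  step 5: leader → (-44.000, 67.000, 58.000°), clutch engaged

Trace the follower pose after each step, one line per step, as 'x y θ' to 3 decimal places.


-12.000 15.000 72.500
11.000 80.000 13.500
11.000 80.000 13.500
2.000 145.000 -32.000
-17.000 99.000 -2.500
5.000 119.000 -39.000

step 0: Δleader=(-15.000, 3.000, 40.000°), engaged; cmd=(-13.000, 8.000, 59.500°) → follower=(-12.000, 15.000, 72.500°)
step 1: Δleader=(21.000, 22.000, -39.000°), engaged; cmd=(23.000, 65.000, -59.000°) → follower=(11.000, 80.000, 13.500°)
step 2: Δleader=(12.000, -12.000, 2.000°), disengaged; cmd=(0,0,0) → follower holds at (11.000, 80.000, 13.500°)
step 3: Δleader=(-11.000, 22.000, -30.000°), engaged; cmd=(-9.000, 65.000, -45.500°) → follower=(2.000, 145.000, -32.000°)
step 4: Δleader=(-21.000, -15.000, 20.000°), engaged; cmd=(-19.000, -46.000, 29.500°) → follower=(-17.000, 99.000, -2.500°)
step 5: Δleader=(20.000, 7.000, -24.000°), engaged; cmd=(22.000, 20.000, -36.500°) → follower=(5.000, 119.000, -39.000°)


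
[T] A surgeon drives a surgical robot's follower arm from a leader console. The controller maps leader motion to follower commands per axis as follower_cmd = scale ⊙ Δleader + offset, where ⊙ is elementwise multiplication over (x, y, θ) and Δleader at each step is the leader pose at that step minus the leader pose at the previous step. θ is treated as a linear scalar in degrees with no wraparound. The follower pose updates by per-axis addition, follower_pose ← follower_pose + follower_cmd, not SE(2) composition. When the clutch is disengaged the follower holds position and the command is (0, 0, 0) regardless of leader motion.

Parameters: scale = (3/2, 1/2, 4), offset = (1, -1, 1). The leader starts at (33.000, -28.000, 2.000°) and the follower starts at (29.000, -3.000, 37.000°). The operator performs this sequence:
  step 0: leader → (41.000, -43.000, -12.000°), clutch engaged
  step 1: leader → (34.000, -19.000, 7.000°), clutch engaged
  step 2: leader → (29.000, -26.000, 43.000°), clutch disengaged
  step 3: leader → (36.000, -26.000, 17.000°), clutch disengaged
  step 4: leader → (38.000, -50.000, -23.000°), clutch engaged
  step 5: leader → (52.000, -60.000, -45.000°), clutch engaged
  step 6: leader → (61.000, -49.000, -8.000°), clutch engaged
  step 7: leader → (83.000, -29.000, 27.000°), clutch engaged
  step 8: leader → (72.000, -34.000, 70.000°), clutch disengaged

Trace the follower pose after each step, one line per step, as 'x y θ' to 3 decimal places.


42.000 -11.500 -18.000
32.500 -0.500 59.000
32.500 -0.500 59.000
32.500 -0.500 59.000
36.500 -13.500 -100.000
58.500 -19.500 -187.000
73.000 -15.000 -38.000
107.000 -6.000 103.000
107.000 -6.000 103.000

step 0: Δleader=(8.000, -15.000, -14.000°), engaged; cmd=(13.000, -8.500, -55.000°) → follower=(42.000, -11.500, -18.000°)
step 1: Δleader=(-7.000, 24.000, 19.000°), engaged; cmd=(-9.500, 11.000, 77.000°) → follower=(32.500, -0.500, 59.000°)
step 2: Δleader=(-5.000, -7.000, 36.000°), disengaged; cmd=(0,0,0) → follower holds at (32.500, -0.500, 59.000°)
step 3: Δleader=(7.000, 0.000, -26.000°), disengaged; cmd=(0,0,0) → follower holds at (32.500, -0.500, 59.000°)
step 4: Δleader=(2.000, -24.000, -40.000°), engaged; cmd=(4.000, -13.000, -159.000°) → follower=(36.500, -13.500, -100.000°)
step 5: Δleader=(14.000, -10.000, -22.000°), engaged; cmd=(22.000, -6.000, -87.000°) → follower=(58.500, -19.500, -187.000°)
step 6: Δleader=(9.000, 11.000, 37.000°), engaged; cmd=(14.500, 4.500, 149.000°) → follower=(73.000, -15.000, -38.000°)
step 7: Δleader=(22.000, 20.000, 35.000°), engaged; cmd=(34.000, 9.000, 141.000°) → follower=(107.000, -6.000, 103.000°)
step 8: Δleader=(-11.000, -5.000, 43.000°), disengaged; cmd=(0,0,0) → follower holds at (107.000, -6.000, 103.000°)


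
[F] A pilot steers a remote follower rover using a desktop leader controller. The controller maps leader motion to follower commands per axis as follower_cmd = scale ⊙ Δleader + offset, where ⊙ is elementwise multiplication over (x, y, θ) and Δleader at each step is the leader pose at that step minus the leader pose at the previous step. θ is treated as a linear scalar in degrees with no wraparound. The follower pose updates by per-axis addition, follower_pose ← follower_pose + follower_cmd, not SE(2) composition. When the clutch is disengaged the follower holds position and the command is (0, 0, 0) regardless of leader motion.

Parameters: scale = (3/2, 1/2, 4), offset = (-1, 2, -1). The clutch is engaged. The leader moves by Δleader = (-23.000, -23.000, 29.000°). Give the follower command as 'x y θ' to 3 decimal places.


-35.500 -9.500 115.000

axis x: 3/2·-23.000 + -1 = -35.500
axis y: 1/2·-23.000 + 2 = -9.500
axis θ: 4·29.000 + -1 = 115.000


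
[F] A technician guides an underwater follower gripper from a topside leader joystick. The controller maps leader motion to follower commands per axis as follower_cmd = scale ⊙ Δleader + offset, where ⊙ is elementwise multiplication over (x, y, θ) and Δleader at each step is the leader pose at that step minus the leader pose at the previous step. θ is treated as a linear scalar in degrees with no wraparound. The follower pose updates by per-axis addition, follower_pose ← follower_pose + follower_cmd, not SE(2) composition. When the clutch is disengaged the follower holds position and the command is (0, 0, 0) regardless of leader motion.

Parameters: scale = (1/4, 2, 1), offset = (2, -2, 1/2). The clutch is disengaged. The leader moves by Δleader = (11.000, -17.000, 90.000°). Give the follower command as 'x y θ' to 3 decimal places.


0.000 0.000 0.000

clutch disengaged → follower holds; cmd = (0, 0, 0)


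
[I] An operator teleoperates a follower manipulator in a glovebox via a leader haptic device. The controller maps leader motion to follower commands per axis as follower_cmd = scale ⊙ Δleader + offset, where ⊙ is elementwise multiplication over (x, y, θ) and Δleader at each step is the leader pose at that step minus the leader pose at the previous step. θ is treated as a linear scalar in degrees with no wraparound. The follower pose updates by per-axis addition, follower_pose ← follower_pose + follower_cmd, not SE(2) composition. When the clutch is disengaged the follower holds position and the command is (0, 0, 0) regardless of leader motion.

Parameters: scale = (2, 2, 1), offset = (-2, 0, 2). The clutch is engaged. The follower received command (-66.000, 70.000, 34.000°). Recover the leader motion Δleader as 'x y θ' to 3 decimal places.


-32.000 35.000 32.000

axis x: (-66.000 − -2) / (2) = -32.000
axis y: (70.000 − 0) / (2) = 35.000
axis θ: (34.000 − 2) / (1) = 32.000


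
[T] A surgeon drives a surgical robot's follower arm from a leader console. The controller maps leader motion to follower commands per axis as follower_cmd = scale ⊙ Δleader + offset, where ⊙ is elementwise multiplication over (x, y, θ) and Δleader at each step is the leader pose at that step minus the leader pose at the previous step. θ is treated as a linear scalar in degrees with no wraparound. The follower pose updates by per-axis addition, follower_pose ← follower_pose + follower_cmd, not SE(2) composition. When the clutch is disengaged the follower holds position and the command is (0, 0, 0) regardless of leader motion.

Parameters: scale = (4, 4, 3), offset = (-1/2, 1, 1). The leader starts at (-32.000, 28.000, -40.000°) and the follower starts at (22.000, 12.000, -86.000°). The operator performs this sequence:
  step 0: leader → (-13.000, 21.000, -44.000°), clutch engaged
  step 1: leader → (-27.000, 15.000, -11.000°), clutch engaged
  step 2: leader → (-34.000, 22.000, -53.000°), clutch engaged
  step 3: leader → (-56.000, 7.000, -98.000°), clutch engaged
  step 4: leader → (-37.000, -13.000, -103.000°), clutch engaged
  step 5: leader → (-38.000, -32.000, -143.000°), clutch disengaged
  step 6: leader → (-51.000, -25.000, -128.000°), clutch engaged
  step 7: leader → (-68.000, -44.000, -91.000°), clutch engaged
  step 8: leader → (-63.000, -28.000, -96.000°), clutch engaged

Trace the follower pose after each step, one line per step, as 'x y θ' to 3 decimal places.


step 0: Δleader=(19.000, -7.000, -4.000°), engaged; cmd=(75.500, -27.000, -11.000°) → follower=(97.500, -15.000, -97.000°)
step 1: Δleader=(-14.000, -6.000, 33.000°), engaged; cmd=(-56.500, -23.000, 100.000°) → follower=(41.000, -38.000, 3.000°)
step 2: Δleader=(-7.000, 7.000, -42.000°), engaged; cmd=(-28.500, 29.000, -125.000°) → follower=(12.500, -9.000, -122.000°)
step 3: Δleader=(-22.000, -15.000, -45.000°), engaged; cmd=(-88.500, -59.000, -134.000°) → follower=(-76.000, -68.000, -256.000°)
step 4: Δleader=(19.000, -20.000, -5.000°), engaged; cmd=(75.500, -79.000, -14.000°) → follower=(-0.500, -147.000, -270.000°)
step 5: Δleader=(-1.000, -19.000, -40.000°), disengaged; cmd=(0,0,0) → follower holds at (-0.500, -147.000, -270.000°)
step 6: Δleader=(-13.000, 7.000, 15.000°), engaged; cmd=(-52.500, 29.000, 46.000°) → follower=(-53.000, -118.000, -224.000°)
step 7: Δleader=(-17.000, -19.000, 37.000°), engaged; cmd=(-68.500, -75.000, 112.000°) → follower=(-121.500, -193.000, -112.000°)
step 8: Δleader=(5.000, 16.000, -5.000°), engaged; cmd=(19.500, 65.000, -14.000°) → follower=(-102.000, -128.000, -126.000°)

97.500 -15.000 -97.000
41.000 -38.000 3.000
12.500 -9.000 -122.000
-76.000 -68.000 -256.000
-0.500 -147.000 -270.000
-0.500 -147.000 -270.000
-53.000 -118.000 -224.000
-121.500 -193.000 -112.000
-102.000 -128.000 -126.000


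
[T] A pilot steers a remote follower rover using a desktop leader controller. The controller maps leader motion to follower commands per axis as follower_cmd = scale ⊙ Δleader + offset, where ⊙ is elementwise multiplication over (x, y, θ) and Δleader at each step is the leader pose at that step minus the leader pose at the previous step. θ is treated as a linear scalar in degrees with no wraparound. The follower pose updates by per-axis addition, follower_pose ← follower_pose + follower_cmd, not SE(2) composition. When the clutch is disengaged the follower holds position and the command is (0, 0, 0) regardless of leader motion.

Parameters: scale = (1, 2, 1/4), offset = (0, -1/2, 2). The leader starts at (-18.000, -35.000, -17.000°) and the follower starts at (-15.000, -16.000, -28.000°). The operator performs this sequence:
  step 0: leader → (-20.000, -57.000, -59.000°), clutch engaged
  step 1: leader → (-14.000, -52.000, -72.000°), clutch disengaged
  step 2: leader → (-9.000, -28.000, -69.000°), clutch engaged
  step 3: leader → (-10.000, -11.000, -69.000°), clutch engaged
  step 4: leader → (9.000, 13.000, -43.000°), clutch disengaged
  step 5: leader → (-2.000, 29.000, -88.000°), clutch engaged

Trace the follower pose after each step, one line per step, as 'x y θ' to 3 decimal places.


step 0: Δleader=(-2.000, -22.000, -42.000°), engaged; cmd=(-2.000, -44.500, -8.500°) → follower=(-17.000, -60.500, -36.500°)
step 1: Δleader=(6.000, 5.000, -13.000°), disengaged; cmd=(0,0,0) → follower holds at (-17.000, -60.500, -36.500°)
step 2: Δleader=(5.000, 24.000, 3.000°), engaged; cmd=(5.000, 47.500, 2.750°) → follower=(-12.000, -13.000, -33.750°)
step 3: Δleader=(-1.000, 17.000, 0.000°), engaged; cmd=(-1.000, 33.500, 2.000°) → follower=(-13.000, 20.500, -31.750°)
step 4: Δleader=(19.000, 24.000, 26.000°), disengaged; cmd=(0,0,0) → follower holds at (-13.000, 20.500, -31.750°)
step 5: Δleader=(-11.000, 16.000, -45.000°), engaged; cmd=(-11.000, 31.500, -9.250°) → follower=(-24.000, 52.000, -41.000°)

-17.000 -60.500 -36.500
-17.000 -60.500 -36.500
-12.000 -13.000 -33.750
-13.000 20.500 -31.750
-13.000 20.500 -31.750
-24.000 52.000 -41.000


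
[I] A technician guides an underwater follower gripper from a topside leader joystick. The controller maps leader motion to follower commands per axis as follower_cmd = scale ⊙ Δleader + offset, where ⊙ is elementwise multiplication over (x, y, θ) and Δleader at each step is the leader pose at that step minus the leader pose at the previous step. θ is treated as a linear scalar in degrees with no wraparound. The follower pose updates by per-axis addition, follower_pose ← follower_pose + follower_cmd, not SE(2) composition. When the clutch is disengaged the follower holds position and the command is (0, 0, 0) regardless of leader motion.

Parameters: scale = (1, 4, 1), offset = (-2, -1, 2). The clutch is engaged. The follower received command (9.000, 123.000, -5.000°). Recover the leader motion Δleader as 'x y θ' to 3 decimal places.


11.000 31.000 -7.000

axis x: (9.000 − -2) / (1) = 11.000
axis y: (123.000 − -1) / (4) = 31.000
axis θ: (-5.000 − 2) / (1) = -7.000


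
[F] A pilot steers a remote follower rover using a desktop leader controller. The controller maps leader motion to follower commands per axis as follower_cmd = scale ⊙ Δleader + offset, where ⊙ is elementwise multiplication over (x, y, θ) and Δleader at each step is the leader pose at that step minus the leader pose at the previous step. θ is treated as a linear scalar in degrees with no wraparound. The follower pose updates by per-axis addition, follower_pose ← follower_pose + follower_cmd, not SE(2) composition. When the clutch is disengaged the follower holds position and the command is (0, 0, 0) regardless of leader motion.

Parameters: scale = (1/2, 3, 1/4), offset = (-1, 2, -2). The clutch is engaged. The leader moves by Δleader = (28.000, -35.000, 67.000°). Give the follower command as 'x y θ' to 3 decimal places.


axis x: 1/2·28.000 + -1 = 13.000
axis y: 3·-35.000 + 2 = -103.000
axis θ: 1/4·67.000 + -2 = 14.750

13.000 -103.000 14.750


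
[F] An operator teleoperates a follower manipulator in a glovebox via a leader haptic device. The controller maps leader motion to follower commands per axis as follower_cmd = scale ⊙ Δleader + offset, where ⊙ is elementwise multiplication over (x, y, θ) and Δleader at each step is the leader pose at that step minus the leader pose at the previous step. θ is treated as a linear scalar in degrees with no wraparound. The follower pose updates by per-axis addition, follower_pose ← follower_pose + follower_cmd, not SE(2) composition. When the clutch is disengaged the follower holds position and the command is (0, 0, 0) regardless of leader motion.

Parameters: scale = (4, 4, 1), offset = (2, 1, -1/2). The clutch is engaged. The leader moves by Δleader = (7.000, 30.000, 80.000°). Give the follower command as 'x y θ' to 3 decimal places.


axis x: 4·7.000 + 2 = 30.000
axis y: 4·30.000 + 1 = 121.000
axis θ: 1·80.000 + -1/2 = 79.500

30.000 121.000 79.500


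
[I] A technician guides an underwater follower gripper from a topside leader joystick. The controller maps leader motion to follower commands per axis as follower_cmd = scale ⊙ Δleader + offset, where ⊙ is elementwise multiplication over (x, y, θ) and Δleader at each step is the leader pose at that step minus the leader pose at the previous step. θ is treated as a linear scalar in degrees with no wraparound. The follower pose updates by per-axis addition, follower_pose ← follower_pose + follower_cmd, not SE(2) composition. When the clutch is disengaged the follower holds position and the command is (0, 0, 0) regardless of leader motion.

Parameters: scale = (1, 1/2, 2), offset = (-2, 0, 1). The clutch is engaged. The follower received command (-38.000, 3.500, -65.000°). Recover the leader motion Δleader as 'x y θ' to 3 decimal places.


-36.000 7.000 -33.000

axis x: (-38.000 − -2) / (1) = -36.000
axis y: (3.500 − 0) / (1/2) = 7.000
axis θ: (-65.000 − 1) / (2) = -33.000


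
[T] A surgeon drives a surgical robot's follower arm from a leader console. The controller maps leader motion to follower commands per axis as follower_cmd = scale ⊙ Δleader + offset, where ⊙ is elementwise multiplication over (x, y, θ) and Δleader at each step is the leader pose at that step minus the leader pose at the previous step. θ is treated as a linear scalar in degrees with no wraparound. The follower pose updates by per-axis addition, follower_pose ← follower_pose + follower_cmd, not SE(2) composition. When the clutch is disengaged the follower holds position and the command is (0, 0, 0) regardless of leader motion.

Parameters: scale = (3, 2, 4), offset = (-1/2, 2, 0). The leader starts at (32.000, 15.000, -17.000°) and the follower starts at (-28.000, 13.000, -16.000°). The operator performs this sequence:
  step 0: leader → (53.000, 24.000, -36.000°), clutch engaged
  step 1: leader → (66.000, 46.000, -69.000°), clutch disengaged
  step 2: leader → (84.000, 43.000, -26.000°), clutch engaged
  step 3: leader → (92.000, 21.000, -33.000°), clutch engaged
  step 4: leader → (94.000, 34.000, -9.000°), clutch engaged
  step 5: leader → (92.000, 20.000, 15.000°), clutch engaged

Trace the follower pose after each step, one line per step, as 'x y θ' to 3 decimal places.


step 0: Δleader=(21.000, 9.000, -19.000°), engaged; cmd=(62.500, 20.000, -76.000°) → follower=(34.500, 33.000, -92.000°)
step 1: Δleader=(13.000, 22.000, -33.000°), disengaged; cmd=(0,0,0) → follower holds at (34.500, 33.000, -92.000°)
step 2: Δleader=(18.000, -3.000, 43.000°), engaged; cmd=(53.500, -4.000, 172.000°) → follower=(88.000, 29.000, 80.000°)
step 3: Δleader=(8.000, -22.000, -7.000°), engaged; cmd=(23.500, -42.000, -28.000°) → follower=(111.500, -13.000, 52.000°)
step 4: Δleader=(2.000, 13.000, 24.000°), engaged; cmd=(5.500, 28.000, 96.000°) → follower=(117.000, 15.000, 148.000°)
step 5: Δleader=(-2.000, -14.000, 24.000°), engaged; cmd=(-6.500, -26.000, 96.000°) → follower=(110.500, -11.000, 244.000°)

34.500 33.000 -92.000
34.500 33.000 -92.000
88.000 29.000 80.000
111.500 -13.000 52.000
117.000 15.000 148.000
110.500 -11.000 244.000


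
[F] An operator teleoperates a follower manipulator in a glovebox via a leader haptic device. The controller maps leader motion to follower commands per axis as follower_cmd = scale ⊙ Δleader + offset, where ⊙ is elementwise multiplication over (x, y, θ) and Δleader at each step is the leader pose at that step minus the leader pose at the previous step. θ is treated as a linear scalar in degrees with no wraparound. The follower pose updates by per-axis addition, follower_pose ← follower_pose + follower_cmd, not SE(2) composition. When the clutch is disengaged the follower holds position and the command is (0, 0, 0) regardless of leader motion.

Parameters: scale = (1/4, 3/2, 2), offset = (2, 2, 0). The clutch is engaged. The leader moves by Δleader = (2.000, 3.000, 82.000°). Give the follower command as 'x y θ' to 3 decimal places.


2.500 6.500 164.000

axis x: 1/4·2.000 + 2 = 2.500
axis y: 3/2·3.000 + 2 = 6.500
axis θ: 2·82.000 + 0 = 164.000


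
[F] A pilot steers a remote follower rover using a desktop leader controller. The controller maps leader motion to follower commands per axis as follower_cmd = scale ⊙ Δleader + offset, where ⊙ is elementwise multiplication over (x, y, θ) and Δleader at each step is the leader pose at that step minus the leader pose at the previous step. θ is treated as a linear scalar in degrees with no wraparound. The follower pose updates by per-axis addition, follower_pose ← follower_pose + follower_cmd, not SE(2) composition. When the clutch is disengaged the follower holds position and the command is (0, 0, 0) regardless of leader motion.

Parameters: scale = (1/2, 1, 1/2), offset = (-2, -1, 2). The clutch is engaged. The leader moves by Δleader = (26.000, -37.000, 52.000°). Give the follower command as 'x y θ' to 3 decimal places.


11.000 -38.000 28.000

axis x: 1/2·26.000 + -2 = 11.000
axis y: 1·-37.000 + -1 = -38.000
axis θ: 1/2·52.000 + 2 = 28.000


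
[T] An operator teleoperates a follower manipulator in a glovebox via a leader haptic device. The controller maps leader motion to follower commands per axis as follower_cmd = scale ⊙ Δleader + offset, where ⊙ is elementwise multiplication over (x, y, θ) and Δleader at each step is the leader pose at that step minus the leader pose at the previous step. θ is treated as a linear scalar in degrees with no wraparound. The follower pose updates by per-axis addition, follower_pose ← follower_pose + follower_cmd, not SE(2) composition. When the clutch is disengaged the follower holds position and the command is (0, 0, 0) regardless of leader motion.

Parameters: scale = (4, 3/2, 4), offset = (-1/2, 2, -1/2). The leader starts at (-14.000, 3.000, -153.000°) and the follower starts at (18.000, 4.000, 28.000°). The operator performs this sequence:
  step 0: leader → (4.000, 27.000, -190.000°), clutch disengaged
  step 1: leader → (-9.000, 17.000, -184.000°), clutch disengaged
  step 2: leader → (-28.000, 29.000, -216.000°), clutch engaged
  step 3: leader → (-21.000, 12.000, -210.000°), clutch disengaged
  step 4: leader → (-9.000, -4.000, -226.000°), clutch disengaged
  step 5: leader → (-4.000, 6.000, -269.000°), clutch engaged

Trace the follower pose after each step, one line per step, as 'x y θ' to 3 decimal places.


18.000 4.000 28.000
18.000 4.000 28.000
-58.500 24.000 -100.500
-58.500 24.000 -100.500
-58.500 24.000 -100.500
-39.000 41.000 -273.000

step 0: Δleader=(18.000, 24.000, -37.000°), disengaged; cmd=(0,0,0) → follower holds at (18.000, 4.000, 28.000°)
step 1: Δleader=(-13.000, -10.000, 6.000°), disengaged; cmd=(0,0,0) → follower holds at (18.000, 4.000, 28.000°)
step 2: Δleader=(-19.000, 12.000, -32.000°), engaged; cmd=(-76.500, 20.000, -128.500°) → follower=(-58.500, 24.000, -100.500°)
step 3: Δleader=(7.000, -17.000, 6.000°), disengaged; cmd=(0,0,0) → follower holds at (-58.500, 24.000, -100.500°)
step 4: Δleader=(12.000, -16.000, -16.000°), disengaged; cmd=(0,0,0) → follower holds at (-58.500, 24.000, -100.500°)
step 5: Δleader=(5.000, 10.000, -43.000°), engaged; cmd=(19.500, 17.000, -172.500°) → follower=(-39.000, 41.000, -273.000°)


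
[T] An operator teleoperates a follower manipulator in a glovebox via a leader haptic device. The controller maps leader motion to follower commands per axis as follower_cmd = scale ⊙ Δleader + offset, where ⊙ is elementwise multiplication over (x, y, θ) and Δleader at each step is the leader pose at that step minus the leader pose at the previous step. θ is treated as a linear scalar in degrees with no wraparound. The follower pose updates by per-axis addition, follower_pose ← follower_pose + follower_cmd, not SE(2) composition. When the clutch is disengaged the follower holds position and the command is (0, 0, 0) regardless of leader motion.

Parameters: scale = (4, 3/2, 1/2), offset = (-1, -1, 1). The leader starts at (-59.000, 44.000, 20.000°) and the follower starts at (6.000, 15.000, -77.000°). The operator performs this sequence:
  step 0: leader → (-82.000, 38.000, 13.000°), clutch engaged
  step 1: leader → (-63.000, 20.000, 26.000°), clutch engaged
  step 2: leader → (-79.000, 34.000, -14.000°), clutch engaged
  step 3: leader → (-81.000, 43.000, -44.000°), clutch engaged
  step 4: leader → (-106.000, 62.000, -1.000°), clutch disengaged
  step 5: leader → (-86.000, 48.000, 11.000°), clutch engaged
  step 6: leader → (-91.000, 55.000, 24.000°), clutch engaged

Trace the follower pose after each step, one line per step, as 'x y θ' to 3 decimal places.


-87.000 5.000 -79.500
-12.000 -23.000 -72.000
-77.000 -3.000 -91.000
-86.000 9.500 -105.000
-86.000 9.500 -105.000
-7.000 -12.500 -98.000
-28.000 -3.000 -90.500

step 0: Δleader=(-23.000, -6.000, -7.000°), engaged; cmd=(-93.000, -10.000, -2.500°) → follower=(-87.000, 5.000, -79.500°)
step 1: Δleader=(19.000, -18.000, 13.000°), engaged; cmd=(75.000, -28.000, 7.500°) → follower=(-12.000, -23.000, -72.000°)
step 2: Δleader=(-16.000, 14.000, -40.000°), engaged; cmd=(-65.000, 20.000, -19.000°) → follower=(-77.000, -3.000, -91.000°)
step 3: Δleader=(-2.000, 9.000, -30.000°), engaged; cmd=(-9.000, 12.500, -14.000°) → follower=(-86.000, 9.500, -105.000°)
step 4: Δleader=(-25.000, 19.000, 43.000°), disengaged; cmd=(0,0,0) → follower holds at (-86.000, 9.500, -105.000°)
step 5: Δleader=(20.000, -14.000, 12.000°), engaged; cmd=(79.000, -22.000, 7.000°) → follower=(-7.000, -12.500, -98.000°)
step 6: Δleader=(-5.000, 7.000, 13.000°), engaged; cmd=(-21.000, 9.500, 7.500°) → follower=(-28.000, -3.000, -90.500°)


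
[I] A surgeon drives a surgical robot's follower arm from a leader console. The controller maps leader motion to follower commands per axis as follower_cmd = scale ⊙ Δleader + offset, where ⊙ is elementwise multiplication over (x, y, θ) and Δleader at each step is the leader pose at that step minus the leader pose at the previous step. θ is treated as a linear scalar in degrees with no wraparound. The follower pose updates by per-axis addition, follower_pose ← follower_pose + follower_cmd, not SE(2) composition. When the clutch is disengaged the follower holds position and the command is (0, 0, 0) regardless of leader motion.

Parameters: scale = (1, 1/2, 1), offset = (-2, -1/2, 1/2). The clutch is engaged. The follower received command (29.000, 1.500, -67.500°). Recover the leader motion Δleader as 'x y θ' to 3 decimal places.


axis x: (29.000 − -2) / (1) = 31.000
axis y: (1.500 − -1/2) / (1/2) = 4.000
axis θ: (-67.500 − 1/2) / (1) = -68.000

31.000 4.000 -68.000


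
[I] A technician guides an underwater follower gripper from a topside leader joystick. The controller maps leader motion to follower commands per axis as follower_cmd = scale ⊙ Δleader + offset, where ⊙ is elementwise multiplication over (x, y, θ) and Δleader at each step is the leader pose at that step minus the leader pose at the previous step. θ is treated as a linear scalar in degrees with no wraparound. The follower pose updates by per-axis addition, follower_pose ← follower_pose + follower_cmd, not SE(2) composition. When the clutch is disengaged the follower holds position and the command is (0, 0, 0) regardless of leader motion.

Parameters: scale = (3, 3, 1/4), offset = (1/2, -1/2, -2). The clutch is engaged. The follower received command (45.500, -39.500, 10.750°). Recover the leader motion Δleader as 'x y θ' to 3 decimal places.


axis x: (45.500 − 1/2) / (3) = 15.000
axis y: (-39.500 − -1/2) / (3) = -13.000
axis θ: (10.750 − -2) / (1/4) = 51.000

15.000 -13.000 51.000


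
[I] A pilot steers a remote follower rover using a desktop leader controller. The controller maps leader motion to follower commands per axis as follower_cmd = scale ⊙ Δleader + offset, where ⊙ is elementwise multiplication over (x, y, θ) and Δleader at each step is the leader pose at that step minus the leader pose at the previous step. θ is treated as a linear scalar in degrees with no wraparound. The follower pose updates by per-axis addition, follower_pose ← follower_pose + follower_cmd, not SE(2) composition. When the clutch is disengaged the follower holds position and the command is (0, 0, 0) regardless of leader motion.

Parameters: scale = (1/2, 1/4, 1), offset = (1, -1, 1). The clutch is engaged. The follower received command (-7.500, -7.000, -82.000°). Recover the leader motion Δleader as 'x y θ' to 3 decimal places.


-17.000 -24.000 -83.000

axis x: (-7.500 − 1) / (1/2) = -17.000
axis y: (-7.000 − -1) / (1/4) = -24.000
axis θ: (-82.000 − 1) / (1) = -83.000


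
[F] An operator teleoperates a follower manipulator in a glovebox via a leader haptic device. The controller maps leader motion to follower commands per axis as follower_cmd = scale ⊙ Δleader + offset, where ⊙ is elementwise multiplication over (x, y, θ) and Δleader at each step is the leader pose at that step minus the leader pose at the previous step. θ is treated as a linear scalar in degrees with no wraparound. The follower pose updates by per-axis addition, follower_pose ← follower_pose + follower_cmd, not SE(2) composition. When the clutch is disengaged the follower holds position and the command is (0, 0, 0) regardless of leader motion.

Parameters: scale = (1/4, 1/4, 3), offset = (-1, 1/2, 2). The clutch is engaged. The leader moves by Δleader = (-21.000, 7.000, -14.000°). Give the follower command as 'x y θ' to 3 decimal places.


axis x: 1/4·-21.000 + -1 = -6.250
axis y: 1/4·7.000 + 1/2 = 2.250
axis θ: 3·-14.000 + 2 = -40.000

-6.250 2.250 -40.000


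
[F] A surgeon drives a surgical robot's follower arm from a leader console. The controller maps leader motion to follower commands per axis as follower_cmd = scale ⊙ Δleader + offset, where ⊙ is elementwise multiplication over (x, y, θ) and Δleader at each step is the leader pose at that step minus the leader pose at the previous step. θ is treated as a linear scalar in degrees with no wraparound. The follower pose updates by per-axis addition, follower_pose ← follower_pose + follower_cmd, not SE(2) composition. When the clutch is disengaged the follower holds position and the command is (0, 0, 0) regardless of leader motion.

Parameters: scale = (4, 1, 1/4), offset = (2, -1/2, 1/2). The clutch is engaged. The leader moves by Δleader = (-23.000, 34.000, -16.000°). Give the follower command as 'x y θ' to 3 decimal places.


-90.000 33.500 -3.500

axis x: 4·-23.000 + 2 = -90.000
axis y: 1·34.000 + -1/2 = 33.500
axis θ: 1/4·-16.000 + 1/2 = -3.500


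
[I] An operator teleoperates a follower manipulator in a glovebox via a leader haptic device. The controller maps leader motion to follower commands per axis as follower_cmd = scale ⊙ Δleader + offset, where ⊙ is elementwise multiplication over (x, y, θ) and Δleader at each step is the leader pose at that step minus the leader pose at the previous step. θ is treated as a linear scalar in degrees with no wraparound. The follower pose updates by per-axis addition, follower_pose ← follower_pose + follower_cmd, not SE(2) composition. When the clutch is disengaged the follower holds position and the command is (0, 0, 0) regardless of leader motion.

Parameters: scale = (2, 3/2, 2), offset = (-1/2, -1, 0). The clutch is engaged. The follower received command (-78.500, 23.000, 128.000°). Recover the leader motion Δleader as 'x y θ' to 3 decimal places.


-39.000 16.000 64.000

axis x: (-78.500 − -1/2) / (2) = -39.000
axis y: (23.000 − -1) / (3/2) = 16.000
axis θ: (128.000 − 0) / (2) = 64.000


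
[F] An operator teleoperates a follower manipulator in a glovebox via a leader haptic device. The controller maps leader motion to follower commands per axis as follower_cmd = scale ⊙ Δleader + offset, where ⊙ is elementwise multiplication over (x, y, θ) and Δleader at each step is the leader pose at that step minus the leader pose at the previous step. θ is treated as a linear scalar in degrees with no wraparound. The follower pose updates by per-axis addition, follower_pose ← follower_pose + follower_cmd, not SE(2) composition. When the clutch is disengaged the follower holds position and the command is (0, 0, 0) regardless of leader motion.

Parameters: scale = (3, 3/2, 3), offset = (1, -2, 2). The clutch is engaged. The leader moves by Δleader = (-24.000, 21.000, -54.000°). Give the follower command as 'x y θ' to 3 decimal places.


axis x: 3·-24.000 + 1 = -71.000
axis y: 3/2·21.000 + -2 = 29.500
axis θ: 3·-54.000 + 2 = -160.000

-71.000 29.500 -160.000


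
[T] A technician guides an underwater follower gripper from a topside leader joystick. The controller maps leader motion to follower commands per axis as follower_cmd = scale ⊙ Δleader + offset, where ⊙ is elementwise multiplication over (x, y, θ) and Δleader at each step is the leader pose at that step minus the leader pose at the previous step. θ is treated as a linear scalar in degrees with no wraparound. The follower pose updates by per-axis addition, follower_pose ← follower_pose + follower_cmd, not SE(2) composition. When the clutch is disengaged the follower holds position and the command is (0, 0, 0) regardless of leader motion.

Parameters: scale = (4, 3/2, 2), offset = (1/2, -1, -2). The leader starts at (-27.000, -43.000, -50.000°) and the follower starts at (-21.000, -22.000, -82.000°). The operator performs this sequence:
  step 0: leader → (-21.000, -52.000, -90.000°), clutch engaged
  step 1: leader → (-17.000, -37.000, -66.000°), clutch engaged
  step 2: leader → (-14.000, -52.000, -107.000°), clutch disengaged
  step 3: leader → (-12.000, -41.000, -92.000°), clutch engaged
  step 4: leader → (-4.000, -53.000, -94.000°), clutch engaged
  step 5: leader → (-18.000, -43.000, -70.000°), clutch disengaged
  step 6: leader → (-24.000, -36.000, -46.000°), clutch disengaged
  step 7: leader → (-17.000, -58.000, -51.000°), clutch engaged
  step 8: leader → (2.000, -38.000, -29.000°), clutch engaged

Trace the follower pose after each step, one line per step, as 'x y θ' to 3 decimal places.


3.500 -36.500 -164.000
20.000 -15.000 -118.000
20.000 -15.000 -118.000
28.500 0.500 -90.000
61.000 -18.500 -96.000
61.000 -18.500 -96.000
61.000 -18.500 -96.000
89.500 -52.500 -108.000
166.000 -23.500 -66.000

step 0: Δleader=(6.000, -9.000, -40.000°), engaged; cmd=(24.500, -14.500, -82.000°) → follower=(3.500, -36.500, -164.000°)
step 1: Δleader=(4.000, 15.000, 24.000°), engaged; cmd=(16.500, 21.500, 46.000°) → follower=(20.000, -15.000, -118.000°)
step 2: Δleader=(3.000, -15.000, -41.000°), disengaged; cmd=(0,0,0) → follower holds at (20.000, -15.000, -118.000°)
step 3: Δleader=(2.000, 11.000, 15.000°), engaged; cmd=(8.500, 15.500, 28.000°) → follower=(28.500, 0.500, -90.000°)
step 4: Δleader=(8.000, -12.000, -2.000°), engaged; cmd=(32.500, -19.000, -6.000°) → follower=(61.000, -18.500, -96.000°)
step 5: Δleader=(-14.000, 10.000, 24.000°), disengaged; cmd=(0,0,0) → follower holds at (61.000, -18.500, -96.000°)
step 6: Δleader=(-6.000, 7.000, 24.000°), disengaged; cmd=(0,0,0) → follower holds at (61.000, -18.500, -96.000°)
step 7: Δleader=(7.000, -22.000, -5.000°), engaged; cmd=(28.500, -34.000, -12.000°) → follower=(89.500, -52.500, -108.000°)
step 8: Δleader=(19.000, 20.000, 22.000°), engaged; cmd=(76.500, 29.000, 42.000°) → follower=(166.000, -23.500, -66.000°)


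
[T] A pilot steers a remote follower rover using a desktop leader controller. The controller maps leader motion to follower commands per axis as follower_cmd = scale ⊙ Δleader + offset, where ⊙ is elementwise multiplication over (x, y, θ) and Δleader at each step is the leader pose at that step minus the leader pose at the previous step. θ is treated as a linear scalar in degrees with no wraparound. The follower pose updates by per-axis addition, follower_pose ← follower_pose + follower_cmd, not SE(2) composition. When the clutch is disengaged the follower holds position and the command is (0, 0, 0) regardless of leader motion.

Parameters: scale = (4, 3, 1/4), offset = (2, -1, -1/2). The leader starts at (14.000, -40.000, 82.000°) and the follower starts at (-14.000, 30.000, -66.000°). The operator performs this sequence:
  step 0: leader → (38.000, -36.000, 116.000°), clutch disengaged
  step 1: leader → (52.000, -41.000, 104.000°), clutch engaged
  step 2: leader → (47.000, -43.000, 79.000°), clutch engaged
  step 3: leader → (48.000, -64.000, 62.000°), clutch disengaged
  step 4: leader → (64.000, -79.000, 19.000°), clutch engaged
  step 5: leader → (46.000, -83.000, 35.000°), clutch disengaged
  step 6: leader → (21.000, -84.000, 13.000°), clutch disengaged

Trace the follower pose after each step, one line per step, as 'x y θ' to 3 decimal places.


-14.000 30.000 -66.000
44.000 14.000 -69.500
26.000 7.000 -76.250
26.000 7.000 -76.250
92.000 -39.000 -87.500
92.000 -39.000 -87.500
92.000 -39.000 -87.500

step 0: Δleader=(24.000, 4.000, 34.000°), disengaged; cmd=(0,0,0) → follower holds at (-14.000, 30.000, -66.000°)
step 1: Δleader=(14.000, -5.000, -12.000°), engaged; cmd=(58.000, -16.000, -3.500°) → follower=(44.000, 14.000, -69.500°)
step 2: Δleader=(-5.000, -2.000, -25.000°), engaged; cmd=(-18.000, -7.000, -6.750°) → follower=(26.000, 7.000, -76.250°)
step 3: Δleader=(1.000, -21.000, -17.000°), disengaged; cmd=(0,0,0) → follower holds at (26.000, 7.000, -76.250°)
step 4: Δleader=(16.000, -15.000, -43.000°), engaged; cmd=(66.000, -46.000, -11.250°) → follower=(92.000, -39.000, -87.500°)
step 5: Δleader=(-18.000, -4.000, 16.000°), disengaged; cmd=(0,0,0) → follower holds at (92.000, -39.000, -87.500°)
step 6: Δleader=(-25.000, -1.000, -22.000°), disengaged; cmd=(0,0,0) → follower holds at (92.000, -39.000, -87.500°)
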